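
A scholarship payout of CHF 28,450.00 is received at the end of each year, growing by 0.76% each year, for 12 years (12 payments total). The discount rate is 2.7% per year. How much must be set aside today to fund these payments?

CHF 299,972.34

Periodic rate r = 0.027 per year.
Growing ordinary annuity: PV = PMT₁ × [1 − ((1+g)/(1+r))^n] / (r − g) = 28,450 × [1 − ((1+0.0076)/(1+r))^12] / (r − 0.0076) = CHF 299,972.34.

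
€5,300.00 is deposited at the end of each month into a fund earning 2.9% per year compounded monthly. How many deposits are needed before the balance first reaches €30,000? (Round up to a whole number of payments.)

Periodic rate r = 0.029/12 per month; n is counted in months.
Ordinary annuity FV: 30,000 = 5,300 × [((1+r)^n − 1)/r].
(1+r)^n = 1 + 30,000 × r / 5,300, so n = ln(1 + 30,000·r/5,300) / ln(1+r) = 5.63.
Round up to a whole number of payments: n = 6.

6 payments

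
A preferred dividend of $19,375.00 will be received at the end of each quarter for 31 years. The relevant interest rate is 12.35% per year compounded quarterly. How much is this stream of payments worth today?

$613,072.98

This is an ordinary annuity: 124 payments of $19,375.00 at the end of each quarter.
Periodic rate r = 0.1235/4 per quarter; n is counted in quarters.
PV = PMT × [(1 − (1+r)^−n)/r] = 19,375 × [1 − (1+r)^−124] / r = $613,072.98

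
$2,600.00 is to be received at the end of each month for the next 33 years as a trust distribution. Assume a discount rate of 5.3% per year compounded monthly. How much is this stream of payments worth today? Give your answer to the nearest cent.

$485,884.68

This is an ordinary annuity: 396 payments of $2,600.00 at the end of each month.
Periodic rate r = 0.053/12 per month; n is counted in months.
PV = PMT × [(1 − (1+r)^−n)/r] = 2,600 × [1 − (1+r)^−396] / r = $485,884.68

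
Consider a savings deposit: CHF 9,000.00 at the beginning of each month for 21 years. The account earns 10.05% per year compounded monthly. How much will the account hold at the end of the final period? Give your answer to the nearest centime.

CHF 7,780,610.79

This is an annuity due: 252 deposits of CHF 9,000.00 at the beginning of each month.
Periodic rate r = 0.1005/12 per month; n is counted in months.
FV = PMT × [((1+r)^n − 1)/r] × (1+r) = 9,000 × [(1+r)^252 − 1] / r × (1+r) = CHF 7,780,610.79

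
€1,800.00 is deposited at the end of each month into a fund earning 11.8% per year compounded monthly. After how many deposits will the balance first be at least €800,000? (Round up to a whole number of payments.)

Periodic rate r = 0.118/12 per month; n is counted in months.
Ordinary annuity FV: 800,000 = 1,800 × [((1+r)^n − 1)/r].
(1+r)^n = 1 + 800,000 × r / 1,800, so n = ln(1 + 800,000·r/1,800) / ln(1+r) = 171.78.
Round up to a whole number of payments: n = 172.

172 payments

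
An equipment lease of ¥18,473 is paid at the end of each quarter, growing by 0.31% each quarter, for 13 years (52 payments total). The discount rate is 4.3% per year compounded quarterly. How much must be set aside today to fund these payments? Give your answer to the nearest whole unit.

¥788,096

Periodic rate r = 0.043/4 per quarter; n is counted in quarters.
Growing ordinary annuity: PV = PMT₁ × [1 − ((1+g)/(1+r))^n] / (r − g) = 18,473 × [1 − ((1+0.0031)/(1+r))^52] / (r − 0.0031) = ¥788,096.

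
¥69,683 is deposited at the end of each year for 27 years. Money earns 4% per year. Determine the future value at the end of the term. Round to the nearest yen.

This is an ordinary annuity: 27 deposits of ¥69,683 at the end of each year.
Periodic rate r = 0.04 per year.
FV = PMT × [((1+r)^n − 1)/r] = 69,683 × [(1+r)^27 − 1] / r = ¥3,280,969

¥3,280,969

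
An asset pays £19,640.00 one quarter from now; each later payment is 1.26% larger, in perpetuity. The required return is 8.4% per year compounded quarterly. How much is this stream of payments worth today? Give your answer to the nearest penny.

£2,338,095.24

Periodic rate r = 0.084/4 per quarter.
Growing perpetuity (Gordon): PV = PMT₁ / (r − g) = 19,640 / (r − 0.0126) = £2,338,095.24.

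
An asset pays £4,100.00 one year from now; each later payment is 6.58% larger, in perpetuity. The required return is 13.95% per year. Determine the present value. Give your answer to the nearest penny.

Periodic rate r = 0.1395 per year.
Growing perpetuity (Gordon): PV = PMT₁ / (r − g) = 4,100 / (r − 0.0658) = £55,630.94.

£55,630.94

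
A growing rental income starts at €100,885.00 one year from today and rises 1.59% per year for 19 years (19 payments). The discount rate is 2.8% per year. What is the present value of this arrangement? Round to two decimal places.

Periodic rate r = 0.028 per year.
Growing ordinary annuity: PV = PMT₁ × [1 − ((1+g)/(1+r))^n] / (r − g) = 100,885 × [1 − ((1+0.0159)/(1+r))^19] / (r − 0.0159) = €1,679,656.89.

€1,679,656.89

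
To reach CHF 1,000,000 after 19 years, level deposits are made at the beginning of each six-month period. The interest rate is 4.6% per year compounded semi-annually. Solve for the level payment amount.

CHF 16,376.56

Level annuity due; solve FV = PMT × [((1+r)^n − 1)/r] × (1+r) for PMT.
Periodic rate r = 0.046/2 per half-year; n is counted in half-years.
With n = 38: PMT = 1,000,000 / ([((1+r)^n − 1)/r] × (1+r)) = CHF 16,376.56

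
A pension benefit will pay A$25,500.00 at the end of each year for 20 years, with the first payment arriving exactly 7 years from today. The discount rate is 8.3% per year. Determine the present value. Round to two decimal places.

A$151,763.13

Ordinary annuity of 20 payments, first payment at period 7.
Periodic rate r = 0.083 per year.
The ordinary-annuity PV formula values the stream one period before the first payment (period 6); discount that back 6 periods:
PV₀ = 25,500 × [1 − (1+r)^−20] / r × (1+r)^−6 = A$151,763.13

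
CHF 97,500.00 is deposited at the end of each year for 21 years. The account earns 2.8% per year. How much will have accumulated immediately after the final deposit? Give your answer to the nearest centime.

This is an ordinary annuity: 21 deposits of CHF 97,500.00 at the end of each year.
Periodic rate r = 0.028 per year.
FV = PMT × [((1+r)^n − 1)/r] = 97,500 × [(1+r)^21 − 1] / r = CHF 2,736,591.31

CHF 2,736,591.31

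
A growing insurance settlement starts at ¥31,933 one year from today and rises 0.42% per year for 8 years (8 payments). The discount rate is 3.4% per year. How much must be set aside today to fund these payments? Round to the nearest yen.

¥223,528

Periodic rate r = 0.034 per year.
Growing ordinary annuity: PV = PMT₁ × [1 − ((1+g)/(1+r))^n] / (r − g) = 31,933 × [1 − ((1+0.0042)/(1+r))^8] / (r − 0.0042) = ¥223,528.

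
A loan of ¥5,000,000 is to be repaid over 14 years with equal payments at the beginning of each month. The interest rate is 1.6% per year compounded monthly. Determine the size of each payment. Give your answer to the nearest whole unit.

¥33,195

Level annuity due; solve PV = PMT × [(1 − (1+r)^−n)/r] × (1+r) for PMT.
Periodic rate r = 0.016/12 per month; n is counted in months.
With n = 168: PMT = 5,000,000 / ([(1 − (1+r)^−n)/r] × (1+r)) = ¥33,195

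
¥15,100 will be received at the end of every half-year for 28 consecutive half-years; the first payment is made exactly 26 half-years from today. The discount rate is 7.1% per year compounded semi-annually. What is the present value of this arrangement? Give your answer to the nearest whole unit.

Ordinary annuity of 28 payments, first payment at period 26.
Periodic rate r = 0.071/2 per half-year; n is counted in half-years.
The ordinary-annuity PV formula values the stream one period before the first payment (period 25); discount that back 25 periods:
PV₀ = 15,100 × [1 − (1+r)^−28] / r × (1+r)^−25 = ¥110,870

¥110,870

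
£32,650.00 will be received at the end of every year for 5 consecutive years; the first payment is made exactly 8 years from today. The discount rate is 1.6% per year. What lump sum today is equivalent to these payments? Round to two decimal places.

Ordinary annuity of 5 payments, first payment at period 8.
Periodic rate r = 0.016 per year.
The ordinary-annuity PV formula values the stream one period before the first payment (period 7); discount that back 7 periods:
PV₀ = 32,650 × [1 − (1+r)^−5] / r × (1+r)^−7 = £139,323.87

£139,323.87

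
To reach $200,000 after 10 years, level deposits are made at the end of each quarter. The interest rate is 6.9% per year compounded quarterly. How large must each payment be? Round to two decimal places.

$3,513.17

Level ordinary annuity; solve FV = PMT × [((1+r)^n − 1)/r] for PMT.
Periodic rate r = 0.069/4 per quarter; n is counted in quarters.
With n = 40: PMT = 200,000 / ([((1+r)^n − 1)/r]) = $3,513.17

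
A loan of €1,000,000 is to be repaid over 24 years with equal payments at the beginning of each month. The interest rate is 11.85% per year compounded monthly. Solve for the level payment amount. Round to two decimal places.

Level annuity due; solve PV = PMT × [(1 − (1+r)^−n)/r] × (1+r) for PMT.
Periodic rate r = 0.1185/12 per month; n is counted in months.
With n = 288: PMT = 1,000,000 / ([(1 − (1+r)^−n)/r] × (1+r)) = €10,391.65

€10,391.65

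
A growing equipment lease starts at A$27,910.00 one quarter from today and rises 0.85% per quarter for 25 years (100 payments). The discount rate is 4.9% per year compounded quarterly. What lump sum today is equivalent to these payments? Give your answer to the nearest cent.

Periodic rate r = 0.049/4 per quarter; n is counted in quarters.
Growing ordinary annuity: PV = PMT₁ × [1 − ((1+g)/(1+r))^n] / (r − g) = 27,910 × [1 − ((1+0.0085)/(1+r))^100] / (r − 0.0085) = A$2,307,668.66.

A$2,307,668.66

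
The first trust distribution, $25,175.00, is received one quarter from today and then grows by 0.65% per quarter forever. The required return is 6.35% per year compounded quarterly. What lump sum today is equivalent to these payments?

$2,685,333.33

Periodic rate r = 0.0635/4 per quarter.
Growing perpetuity (Gordon): PV = PMT₁ / (r − g) = 25,175 / (r − 0.0065) = $2,685,333.33.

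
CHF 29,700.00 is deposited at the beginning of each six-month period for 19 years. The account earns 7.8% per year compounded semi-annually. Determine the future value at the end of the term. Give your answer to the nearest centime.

CHF 2,594,849.20

This is an annuity due: 38 deposits of CHF 29,700.00 at the beginning of each six-month period.
Periodic rate r = 0.078/2 per half-year; n is counted in half-years.
FV = PMT × [((1+r)^n − 1)/r] × (1+r) = 29,700 × [(1+r)^38 − 1] / r × (1+r) = CHF 2,594,849.20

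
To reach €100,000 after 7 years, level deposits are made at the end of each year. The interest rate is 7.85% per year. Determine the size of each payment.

Level ordinary annuity; solve FV = PMT × [((1+r)^n − 1)/r] for PMT.
Periodic rate r = 0.0785 per year.
With n = 7: PMT = 100,000 / ([((1+r)^n − 1)/r]) = €11,258.82

€11,258.82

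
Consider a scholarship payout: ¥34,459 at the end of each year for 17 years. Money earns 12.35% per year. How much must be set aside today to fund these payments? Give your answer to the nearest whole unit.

¥240,482

This is an ordinary annuity: 17 payments of ¥34,459 at the end of each year.
Periodic rate r = 0.1235 per year.
PV = PMT × [(1 − (1+r)^−n)/r] = 34,459 × [1 − (1+r)^−17] / r = ¥240,482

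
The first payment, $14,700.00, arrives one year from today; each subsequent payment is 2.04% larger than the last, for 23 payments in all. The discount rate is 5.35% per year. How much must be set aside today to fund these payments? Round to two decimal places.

$230,993.15

Periodic rate r = 0.0535 per year.
Growing ordinary annuity: PV = PMT₁ × [1 − ((1+g)/(1+r))^n] / (r − g) = 14,700 × [1 − ((1+0.0204)/(1+r))^23] / (r − 0.0204) = $230,993.15.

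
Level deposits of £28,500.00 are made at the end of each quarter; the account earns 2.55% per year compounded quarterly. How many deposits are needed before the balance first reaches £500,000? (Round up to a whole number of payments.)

Periodic rate r = 0.0255/4 per quarter; n is counted in quarters.
Ordinary annuity FV: 500,000 = 28,500 × [((1+r)^n − 1)/r].
(1+r)^n = 1 + 500,000 × r / 28,500, so n = ln(1 + 500,000·r/28,500) / ln(1+r) = 16.68.
Round up to a whole number of payments: n = 17.

17 payments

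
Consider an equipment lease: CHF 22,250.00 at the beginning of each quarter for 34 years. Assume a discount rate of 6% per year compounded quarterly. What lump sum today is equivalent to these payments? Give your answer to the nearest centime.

CHF 1,306,826.05

This is an annuity due: 136 payments of CHF 22,250.00 at the beginning of each quarter.
Periodic rate r = 0.06/4 per quarter; n is counted in quarters.
PV = PMT × [(1 − (1+r)^−n)/r] × (1+r) = 22,250 × [1 − (1+r)^−136] / r × (1+r) = CHF 1,306,826.05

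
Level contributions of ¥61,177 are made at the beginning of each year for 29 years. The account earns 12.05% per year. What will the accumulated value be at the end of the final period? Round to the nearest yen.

This is an annuity due: 29 deposits of ¥61,177 at the beginning of each year.
Periodic rate r = 0.1205 per year.
FV = PMT × [((1+r)^n − 1)/r] × (1+r) = 61,177 × [(1+r)^29 − 1] / r × (1+r) = ¥14,846,607

¥14,846,607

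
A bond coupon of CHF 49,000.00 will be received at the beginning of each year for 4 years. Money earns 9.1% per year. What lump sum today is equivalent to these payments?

CHF 172,812.72

This is an annuity due: 4 payments of CHF 49,000.00 at the beginning of each year.
Periodic rate r = 0.091 per year.
PV = PMT × [(1 − (1+r)^−n)/r] × (1+r) = 49,000 × [1 − (1+r)^−4] / r × (1+r) = CHF 172,812.72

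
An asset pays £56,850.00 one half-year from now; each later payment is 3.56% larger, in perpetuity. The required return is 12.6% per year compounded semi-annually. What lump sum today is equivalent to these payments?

Periodic rate r = 0.126/2 per half-year.
Growing perpetuity (Gordon): PV = PMT₁ / (r − g) = 56,850 / (r − 0.0356) = £2,074,817.52.

£2,074,817.52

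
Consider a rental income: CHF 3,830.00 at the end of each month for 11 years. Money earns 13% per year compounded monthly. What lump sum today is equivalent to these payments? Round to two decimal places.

CHF 268,280.40

This is an ordinary annuity: 132 payments of CHF 3,830.00 at the end of each month.
Periodic rate r = 0.13/12 per month; n is counted in months.
PV = PMT × [(1 − (1+r)^−n)/r] = 3,830 × [1 − (1+r)^−132] / r = CHF 268,280.40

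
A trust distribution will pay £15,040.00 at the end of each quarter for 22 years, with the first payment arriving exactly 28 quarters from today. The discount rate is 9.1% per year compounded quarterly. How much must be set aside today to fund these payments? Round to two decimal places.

£310,407.71

Ordinary annuity of 88 payments, first payment at period 28.
Periodic rate r = 0.091/4 per quarter; n is counted in quarters.
The ordinary-annuity PV formula values the stream one period before the first payment (period 27); discount that back 27 periods:
PV₀ = 15,040 × [1 − (1+r)^−88] / r × (1+r)^−27 = £310,407.71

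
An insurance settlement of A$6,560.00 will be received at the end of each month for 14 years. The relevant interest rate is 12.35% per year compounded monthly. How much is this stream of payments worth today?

A$523,289.20

This is an ordinary annuity: 168 payments of A$6,560.00 at the end of each month.
Periodic rate r = 0.1235/12 per month; n is counted in months.
PV = PMT × [(1 − (1+r)^−n)/r] = 6,560 × [1 − (1+r)^−168] / r = A$523,289.20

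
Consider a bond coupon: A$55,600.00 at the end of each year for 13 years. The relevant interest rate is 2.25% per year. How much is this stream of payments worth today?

A$620,696.04

This is an ordinary annuity: 13 payments of A$55,600.00 at the end of each year.
Periodic rate r = 0.0225 per year.
PV = PMT × [(1 − (1+r)^−n)/r] = 55,600 × [1 − (1+r)^−13] / r = A$620,696.04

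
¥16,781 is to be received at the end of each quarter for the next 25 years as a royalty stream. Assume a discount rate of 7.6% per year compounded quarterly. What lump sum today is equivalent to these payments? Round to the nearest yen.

¥748,734

This is an ordinary annuity: 100 payments of ¥16,781 at the end of each quarter.
Periodic rate r = 0.076/4 per quarter; n is counted in quarters.
PV = PMT × [(1 − (1+r)^−n)/r] = 16,781 × [1 − (1+r)^−100] / r = ¥748,734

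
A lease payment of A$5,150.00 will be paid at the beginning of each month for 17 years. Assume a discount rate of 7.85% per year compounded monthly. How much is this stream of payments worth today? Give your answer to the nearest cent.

A$582,868.69

This is an annuity due: 204 payments of A$5,150.00 at the beginning of each month.
Periodic rate r = 0.0785/12 per month; n is counted in months.
PV = PMT × [(1 − (1+r)^−n)/r] × (1+r) = 5,150 × [1 − (1+r)^−204] / r × (1+r) = A$582,868.69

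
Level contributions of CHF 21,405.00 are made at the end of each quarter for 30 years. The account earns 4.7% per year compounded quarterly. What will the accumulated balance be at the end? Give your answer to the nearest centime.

This is an ordinary annuity: 120 deposits of CHF 21,405.00 at the end of each quarter.
Periodic rate r = 0.047/4 per quarter; n is counted in quarters.
FV = PMT × [((1+r)^n − 1)/r] = 21,405 × [(1+r)^120 − 1] / r = CHF 5,578,829.74

CHF 5,578,829.74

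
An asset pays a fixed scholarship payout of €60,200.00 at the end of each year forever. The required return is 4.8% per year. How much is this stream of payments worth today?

Periodic rate r = 0.048 per year.
Level perpetuity: PV = PMT / r = 60,200 / (0.048) = €1,254,166.67.

€1,254,166.67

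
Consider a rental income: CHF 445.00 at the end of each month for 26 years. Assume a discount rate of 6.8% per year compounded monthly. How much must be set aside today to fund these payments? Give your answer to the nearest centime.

This is an ordinary annuity: 312 payments of CHF 445.00 at the end of each month.
Periodic rate r = 0.068/12 per month; n is counted in months.
PV = PMT × [(1 − (1+r)^−n)/r] = 445 × [1 − (1+r)^−312] / r = CHF 65,059.43

CHF 65,059.43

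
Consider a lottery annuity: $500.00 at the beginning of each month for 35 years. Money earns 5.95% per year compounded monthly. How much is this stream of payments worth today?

This is an annuity due: 420 payments of $500.00 at the beginning of each month.
Periodic rate r = 0.0595/12 per month; n is counted in months.
PV = PMT × [(1 − (1+r)^−n)/r] × (1+r) = 500 × [1 − (1+r)^−420] / r × (1+r) = $88,646.32

$88,646.32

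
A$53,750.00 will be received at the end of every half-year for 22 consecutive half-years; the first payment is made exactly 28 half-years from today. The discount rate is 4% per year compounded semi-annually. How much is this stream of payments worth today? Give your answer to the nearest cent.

Ordinary annuity of 22 payments, first payment at period 28.
Periodic rate r = 0.04/2 per half-year; n is counted in half-years.
The ordinary-annuity PV formula values the stream one period before the first payment (period 27); discount that back 27 periods:
PV₀ = 53,750 × [1 − (1+r)^−22] / r × (1+r)^−27 = A$556,053.44

A$556,053.44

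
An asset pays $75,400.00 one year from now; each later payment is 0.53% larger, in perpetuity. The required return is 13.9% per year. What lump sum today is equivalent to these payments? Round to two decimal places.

Periodic rate r = 0.139 per year.
Growing perpetuity (Gordon): PV = PMT₁ / (r − g) = 75,400 / (r − 0.0053) = $563,949.14.

$563,949.14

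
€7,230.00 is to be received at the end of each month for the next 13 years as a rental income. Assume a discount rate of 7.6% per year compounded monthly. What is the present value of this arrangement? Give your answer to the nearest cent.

€715,219.34

This is an ordinary annuity: 156 payments of €7,230.00 at the end of each month.
Periodic rate r = 0.076/12 per month; n is counted in months.
PV = PMT × [(1 − (1+r)^−n)/r] = 7,230 × [1 − (1+r)^−156] / r = €715,219.34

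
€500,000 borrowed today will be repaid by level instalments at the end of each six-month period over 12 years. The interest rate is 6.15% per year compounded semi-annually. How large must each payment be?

€29,762.75

Level ordinary annuity; solve PV = PMT × [(1 − (1+r)^−n)/r] for PMT.
Periodic rate r = 0.0615/2 per half-year; n is counted in half-years.
With n = 24: PMT = 500,000 / ([(1 − (1+r)^−n)/r]) = €29,762.75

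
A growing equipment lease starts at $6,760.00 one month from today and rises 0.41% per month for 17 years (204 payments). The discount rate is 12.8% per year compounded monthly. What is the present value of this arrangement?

$757,119.58

Periodic rate r = 0.128/12 per month; n is counted in months.
Growing ordinary annuity: PV = PMT₁ × [1 − ((1+g)/(1+r))^n] / (r − g) = 6,760 × [1 − ((1+0.0041)/(1+r))^204] / (r − 0.0041) = $757,119.58.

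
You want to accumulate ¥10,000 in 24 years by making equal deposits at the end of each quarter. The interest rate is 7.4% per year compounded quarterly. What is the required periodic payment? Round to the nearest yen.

¥38

Level ordinary annuity; solve FV = PMT × [((1+r)^n − 1)/r] for PMT.
Periodic rate r = 0.074/4 per quarter; n is counted in quarters.
With n = 96: PMT = 10,000 / ([((1+r)^n − 1)/r]) = ¥38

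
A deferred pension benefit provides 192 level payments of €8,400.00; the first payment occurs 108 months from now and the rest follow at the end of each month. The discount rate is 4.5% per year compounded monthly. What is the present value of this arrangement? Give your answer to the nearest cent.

Ordinary annuity of 192 payments, first payment at period 108.
Periodic rate r = 0.045/12 per month; n is counted in months.
The ordinary-annuity PV formula values the stream one period before the first payment (period 107); discount that back 107 periods:
PV₀ = 8,400 × [1 − (1+r)^−192] / r × (1+r)^−107 = €769,280.91

€769,280.91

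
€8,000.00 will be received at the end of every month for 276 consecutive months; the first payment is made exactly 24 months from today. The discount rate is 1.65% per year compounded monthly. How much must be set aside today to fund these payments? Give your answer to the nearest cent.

€1,779,197.67

Ordinary annuity of 276 payments, first payment at period 24.
Periodic rate r = 0.0165/12 per month; n is counted in months.
The ordinary-annuity PV formula values the stream one period before the first payment (period 23); discount that back 23 periods:
PV₀ = 8,000 × [1 − (1+r)^−276] / r × (1+r)^−23 = €1,779,197.67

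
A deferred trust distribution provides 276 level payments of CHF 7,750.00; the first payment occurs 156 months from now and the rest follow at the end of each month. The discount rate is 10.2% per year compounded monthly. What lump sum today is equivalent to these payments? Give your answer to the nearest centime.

Ordinary annuity of 276 payments, first payment at period 156.
Periodic rate r = 0.102/12 per month; n is counted in months.
The ordinary-annuity PV formula values the stream one period before the first payment (period 155); discount that back 155 periods:
PV₀ = 7,750 × [1 − (1+r)^−276] / r × (1+r)^−155 = CHF 221,792.72

CHF 221,792.72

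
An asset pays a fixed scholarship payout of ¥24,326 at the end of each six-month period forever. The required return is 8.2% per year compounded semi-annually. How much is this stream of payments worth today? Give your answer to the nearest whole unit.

¥593,317

Periodic rate r = 0.082/2 per half-year.
Level perpetuity: PV = PMT / r = 24,326 / (0.082/2) = ¥593,317.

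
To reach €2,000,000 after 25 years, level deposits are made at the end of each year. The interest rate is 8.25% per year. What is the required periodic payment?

€26,374.66

Level ordinary annuity; solve FV = PMT × [((1+r)^n − 1)/r] for PMT.
Periodic rate r = 0.0825 per year.
With n = 25: PMT = 2,000,000 / ([((1+r)^n − 1)/r]) = €26,374.66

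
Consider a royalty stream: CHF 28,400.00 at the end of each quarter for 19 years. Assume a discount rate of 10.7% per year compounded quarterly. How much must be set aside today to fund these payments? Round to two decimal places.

CHF 918,899.25

This is an ordinary annuity: 76 payments of CHF 28,400.00 at the end of each quarter.
Periodic rate r = 0.107/4 per quarter; n is counted in quarters.
PV = PMT × [(1 − (1+r)^−n)/r] = 28,400 × [1 − (1+r)^−76] / r = CHF 918,899.25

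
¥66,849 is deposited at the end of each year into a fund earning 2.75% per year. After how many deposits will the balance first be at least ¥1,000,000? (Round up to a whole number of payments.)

Periodic rate r = 0.0275 per year.
Ordinary annuity FV: 1,000,000 = 66,849 × [((1+r)^n − 1)/r].
(1+r)^n = 1 + 1,000,000 × r / 66,849, so n = ln(1 + 1,000,000·r/66,849) / ln(1+r) = 12.70.
Round up to a whole number of payments: n = 13.

13 payments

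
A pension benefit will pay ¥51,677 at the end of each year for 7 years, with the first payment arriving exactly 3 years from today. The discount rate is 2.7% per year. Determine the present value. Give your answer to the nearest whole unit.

Ordinary annuity of 7 payments, first payment at period 3.
Periodic rate r = 0.027 per year.
The ordinary-annuity PV formula values the stream one period before the first payment (period 2); discount that back 2 periods:
PV₀ = 51,677 × [1 − (1+r)^−7] / r × (1+r)^−2 = ¥308,737

¥308,737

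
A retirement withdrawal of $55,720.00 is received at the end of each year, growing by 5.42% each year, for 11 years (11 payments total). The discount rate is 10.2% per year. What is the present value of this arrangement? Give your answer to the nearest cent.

$449,977.55

Periodic rate r = 0.102 per year.
Growing ordinary annuity: PV = PMT₁ × [1 − ((1+g)/(1+r))^n] / (r − g) = 55,720 × [1 − ((1+0.0542)/(1+r))^11] / (r − 0.0542) = $449,977.55.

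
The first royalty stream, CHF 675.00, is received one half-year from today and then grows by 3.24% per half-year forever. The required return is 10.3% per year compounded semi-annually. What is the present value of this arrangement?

Periodic rate r = 0.103/2 per half-year.
Growing perpetuity (Gordon): PV = PMT₁ / (r − g) = 675 / (r − 0.0324) = CHF 35,340.31.

CHF 35,340.31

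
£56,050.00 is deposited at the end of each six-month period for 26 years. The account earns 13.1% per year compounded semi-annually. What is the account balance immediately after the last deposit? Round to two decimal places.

£22,324,301.28

This is an ordinary annuity: 52 deposits of £56,050.00 at the end of each six-month period.
Periodic rate r = 0.131/2 per half-year; n is counted in half-years.
FV = PMT × [((1+r)^n − 1)/r] = 56,050 × [(1+r)^52 − 1] / r = £22,324,301.28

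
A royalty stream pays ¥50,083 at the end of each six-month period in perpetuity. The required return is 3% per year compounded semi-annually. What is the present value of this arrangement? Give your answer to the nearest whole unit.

Periodic rate r = 0.03/2 per half-year.
Level perpetuity: PV = PMT / r = 50,083 / (0.03/2) = ¥3,338,867.

¥3,338,867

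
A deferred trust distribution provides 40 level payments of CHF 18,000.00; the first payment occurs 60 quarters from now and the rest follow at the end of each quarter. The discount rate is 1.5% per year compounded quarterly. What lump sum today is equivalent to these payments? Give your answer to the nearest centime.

Ordinary annuity of 40 payments, first payment at period 60.
Periodic rate r = 0.015/4 per quarter; n is counted in quarters.
The ordinary-annuity PV formula values the stream one period before the first payment (period 59); discount that back 59 periods:
PV₀ = 18,000 × [1 − (1+r)^−40] / r × (1+r)^−59 = CHF 535,187.44

CHF 535,187.44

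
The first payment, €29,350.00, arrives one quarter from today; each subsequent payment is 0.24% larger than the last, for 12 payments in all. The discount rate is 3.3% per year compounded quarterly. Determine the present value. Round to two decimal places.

€338,383.59

Periodic rate r = 0.033/4 per quarter; n is counted in quarters.
Growing ordinary annuity: PV = PMT₁ × [1 − ((1+g)/(1+r))^n] / (r − g) = 29,350 × [1 − ((1+0.0024)/(1+r))^12] / (r − 0.0024) = €338,383.59.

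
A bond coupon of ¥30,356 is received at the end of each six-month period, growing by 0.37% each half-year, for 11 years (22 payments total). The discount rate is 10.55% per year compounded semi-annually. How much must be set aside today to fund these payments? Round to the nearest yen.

Periodic rate r = 0.1055/2 per half-year; n is counted in half-years.
Growing ordinary annuity: PV = PMT₁ × [1 − ((1+g)/(1+r))^n] / (r − g) = 30,356 × [1 − ((1+0.0037)/(1+r))^22] / (r − 0.0037) = ¥402,240.

¥402,240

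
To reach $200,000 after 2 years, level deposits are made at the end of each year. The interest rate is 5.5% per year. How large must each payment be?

Level ordinary annuity; solve FV = PMT × [((1+r)^n − 1)/r] for PMT.
Periodic rate r = 0.055 per year.
With n = 2: PMT = 200,000 / ([((1+r)^n − 1)/r]) = $97,323.60

$97,323.60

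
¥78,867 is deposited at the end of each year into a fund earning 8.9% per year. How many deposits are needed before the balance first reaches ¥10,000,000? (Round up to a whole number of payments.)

30 payments

Periodic rate r = 0.089 per year.
Ordinary annuity FV: 10,000,000 = 78,867 × [((1+r)^n − 1)/r].
(1+r)^n = 1 + 10,000,000 × r / 78,867, so n = ln(1 + 10,000,000·r/78,867) / ln(1+r) = 29.42.
Round up to a whole number of payments: n = 30.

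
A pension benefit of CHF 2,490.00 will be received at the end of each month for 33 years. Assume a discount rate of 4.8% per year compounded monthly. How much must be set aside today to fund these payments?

CHF 494,388.21

This is an ordinary annuity: 396 payments of CHF 2,490.00 at the end of each month.
Periodic rate r = 0.048/12 per month; n is counted in months.
PV = PMT × [(1 − (1+r)^−n)/r] = 2,490 × [1 − (1+r)^−396] / r = CHF 494,388.21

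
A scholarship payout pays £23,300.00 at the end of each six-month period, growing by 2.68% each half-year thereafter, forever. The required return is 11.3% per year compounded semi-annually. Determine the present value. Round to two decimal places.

£784,511.78

Periodic rate r = 0.113/2 per half-year.
Growing perpetuity (Gordon): PV = PMT₁ / (r − g) = 23,300 / (r − 0.0268) = £784,511.78.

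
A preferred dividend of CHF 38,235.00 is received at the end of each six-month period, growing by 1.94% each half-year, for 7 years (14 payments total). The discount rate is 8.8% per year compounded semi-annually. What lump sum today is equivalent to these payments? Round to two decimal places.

Periodic rate r = 0.088/2 per half-year; n is counted in half-years.
Growing ordinary annuity: PV = PMT₁ × [1 − ((1+g)/(1+r))^n] / (r − g) = 38,235 × [1 − ((1+0.0194)/(1+r))^14] / (r − 0.0194) = CHF 441,143.60.

CHF 441,143.60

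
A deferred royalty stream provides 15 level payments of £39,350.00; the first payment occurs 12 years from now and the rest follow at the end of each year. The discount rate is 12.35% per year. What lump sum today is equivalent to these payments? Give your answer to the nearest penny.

Ordinary annuity of 15 payments, first payment at period 12.
Periodic rate r = 0.1235 per year.
The ordinary-annuity PV formula values the stream one period before the first payment (period 11); discount that back 11 periods:
PV₀ = 39,350 × [1 − (1+r)^−15] / r × (1+r)^−11 = £73,075.83

£73,075.83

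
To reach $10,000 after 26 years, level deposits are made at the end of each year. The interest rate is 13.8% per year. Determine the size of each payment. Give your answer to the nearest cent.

$49.60

Level ordinary annuity; solve FV = PMT × [((1+r)^n − 1)/r] for PMT.
Periodic rate r = 0.138 per year.
With n = 26: PMT = 10,000 / ([((1+r)^n − 1)/r]) = $49.60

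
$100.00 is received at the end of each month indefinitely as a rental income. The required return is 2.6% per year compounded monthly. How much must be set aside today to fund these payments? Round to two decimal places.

Periodic rate r = 0.026/12 per month.
Level perpetuity: PV = PMT / r = 100 / (0.026/12) = $46,153.85.

$46,153.85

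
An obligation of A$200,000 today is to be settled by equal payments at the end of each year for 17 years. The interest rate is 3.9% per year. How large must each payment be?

Level ordinary annuity; solve PV = PMT × [(1 − (1+r)^−n)/r] for PMT.
Periodic rate r = 0.039 per year.
With n = 17: PMT = 200,000 / ([(1 − (1+r)^−n)/r]) = A$16,312.46

A$16,312.46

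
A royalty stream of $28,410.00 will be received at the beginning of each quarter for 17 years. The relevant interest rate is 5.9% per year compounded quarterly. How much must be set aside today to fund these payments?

$1,232,370.38

This is an annuity due: 68 payments of $28,410.00 at the beginning of each quarter.
Periodic rate r = 0.059/4 per quarter; n is counted in quarters.
PV = PMT × [(1 − (1+r)^−n)/r] × (1+r) = 28,410 × [1 − (1+r)^−68] / r × (1+r) = $1,232,370.38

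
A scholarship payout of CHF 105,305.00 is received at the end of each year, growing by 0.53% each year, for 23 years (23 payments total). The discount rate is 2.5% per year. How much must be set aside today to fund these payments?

Periodic rate r = 0.025 per year.
Growing ordinary annuity: PV = PMT₁ × [1 − ((1+g)/(1+r))^n] / (r − g) = 105,305 × [1 − ((1+0.0053)/(1+r))^23] / (r − 0.0053) = CHF 1,924,577.30.

CHF 1,924,577.30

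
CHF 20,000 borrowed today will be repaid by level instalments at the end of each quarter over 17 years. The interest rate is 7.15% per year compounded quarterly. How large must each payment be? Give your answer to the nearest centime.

CHF 510.54

Level ordinary annuity; solve PV = PMT × [(1 − (1+r)^−n)/r] for PMT.
Periodic rate r = 0.0715/4 per quarter; n is counted in quarters.
With n = 68: PMT = 20,000 / ([(1 − (1+r)^−n)/r]) = CHF 510.54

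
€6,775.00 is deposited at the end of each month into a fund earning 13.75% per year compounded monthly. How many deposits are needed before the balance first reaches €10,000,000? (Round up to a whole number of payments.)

Periodic rate r = 0.1375/12 per month; n is counted in months.
Ordinary annuity FV: 10,000,000 = 6,775 × [((1+r)^n − 1)/r].
(1+r)^n = 1 + 10,000,000 × r / 6,775, so n = ln(1 + 10,000,000·r/6,775) / ln(1+r) = 253.27.
Round up to a whole number of payments: n = 254.

254 payments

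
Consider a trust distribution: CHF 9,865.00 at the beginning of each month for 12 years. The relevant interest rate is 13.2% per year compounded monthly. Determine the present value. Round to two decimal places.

This is an annuity due: 144 payments of CHF 9,865.00 at the beginning of each month.
Periodic rate r = 0.132/12 per month; n is counted in months.
PV = PMT × [(1 − (1+r)^−n)/r] × (1+r) = 9,865 × [1 − (1+r)^−144] / r × (1+r) = CHF 719,058.85

CHF 719,058.85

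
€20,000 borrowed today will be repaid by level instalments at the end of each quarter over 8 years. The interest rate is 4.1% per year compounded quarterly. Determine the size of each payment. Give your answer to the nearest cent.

€736.26

Level ordinary annuity; solve PV = PMT × [(1 − (1+r)^−n)/r] for PMT.
Periodic rate r = 0.041/4 per quarter; n is counted in quarters.
With n = 32: PMT = 20,000 / ([(1 − (1+r)^−n)/r]) = €736.26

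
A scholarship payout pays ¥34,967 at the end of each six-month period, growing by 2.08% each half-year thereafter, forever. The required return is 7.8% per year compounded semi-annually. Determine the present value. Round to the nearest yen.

¥1,921,264

Periodic rate r = 0.078/2 per half-year.
Growing perpetuity (Gordon): PV = PMT₁ / (r − g) = 34,967 / (r − 0.0208) = ¥1,921,264.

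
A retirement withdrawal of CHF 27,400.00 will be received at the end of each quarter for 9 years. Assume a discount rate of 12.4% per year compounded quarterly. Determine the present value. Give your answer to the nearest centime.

CHF 589,376.65

This is an ordinary annuity: 36 payments of CHF 27,400.00 at the end of each quarter.
Periodic rate r = 0.124/4 per quarter; n is counted in quarters.
PV = PMT × [(1 − (1+r)^−n)/r] = 27,400 × [1 − (1+r)^−36] / r = CHF 589,376.65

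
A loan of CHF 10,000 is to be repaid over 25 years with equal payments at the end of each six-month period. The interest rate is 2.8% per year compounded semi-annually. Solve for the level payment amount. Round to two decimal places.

Level ordinary annuity; solve PV = PMT × [(1 − (1+r)^−n)/r] for PMT.
Periodic rate r = 0.028/2 per half-year; n is counted in half-years.
With n = 50: PMT = 10,000 / ([(1 − (1+r)^−n)/r]) = CHF 279.44

CHF 279.44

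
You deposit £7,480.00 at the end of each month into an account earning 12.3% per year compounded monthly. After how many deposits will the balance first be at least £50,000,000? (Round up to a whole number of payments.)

416 payments

Periodic rate r = 0.123/12 per month; n is counted in months.
Ordinary annuity FV: 50,000,000 = 7,480 × [((1+r)^n − 1)/r].
(1+r)^n = 1 + 50,000,000 × r / 7,480, so n = ln(1 + 50,000,000·r/7,480) / ln(1+r) = 415.93.
Round up to a whole number of payments: n = 416.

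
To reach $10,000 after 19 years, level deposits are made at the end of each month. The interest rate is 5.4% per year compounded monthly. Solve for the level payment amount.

Level ordinary annuity; solve FV = PMT × [((1+r)^n − 1)/r] for PMT.
Periodic rate r = 0.054/12 per month; n is counted in months.
With n = 228: PMT = 10,000 / ([((1+r)^n − 1)/r]) = $25.23

$25.23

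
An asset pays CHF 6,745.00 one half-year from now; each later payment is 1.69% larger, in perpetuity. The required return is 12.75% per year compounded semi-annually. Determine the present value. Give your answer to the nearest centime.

CHF 143,970.12

Periodic rate r = 0.1275/2 per half-year.
Growing perpetuity (Gordon): PV = PMT₁ / (r − g) = 6,745 / (r − 0.0169) = CHF 143,970.12.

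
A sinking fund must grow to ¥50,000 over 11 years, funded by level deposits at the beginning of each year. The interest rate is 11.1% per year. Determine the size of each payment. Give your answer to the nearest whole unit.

Level annuity due; solve FV = PMT × [((1+r)^n − 1)/r] × (1+r) for PMT.
Periodic rate r = 0.111 per year.
With n = 11: PMT = 50,000 / ([((1+r)^n − 1)/r] × (1+r)) = ¥2,288

¥2,288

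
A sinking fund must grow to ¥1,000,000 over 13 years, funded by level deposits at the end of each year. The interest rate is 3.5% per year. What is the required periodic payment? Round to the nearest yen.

¥62,062

Level ordinary annuity; solve FV = PMT × [((1+r)^n − 1)/r] for PMT.
Periodic rate r = 0.035 per year.
With n = 13: PMT = 1,000,000 / ([((1+r)^n − 1)/r]) = ¥62,062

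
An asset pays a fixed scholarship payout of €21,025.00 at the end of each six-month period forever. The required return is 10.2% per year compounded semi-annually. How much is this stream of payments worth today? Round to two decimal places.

Periodic rate r = 0.102/2 per half-year.
Level perpetuity: PV = PMT / r = 21,025 / (0.102/2) = €412,254.90.

€412,254.90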